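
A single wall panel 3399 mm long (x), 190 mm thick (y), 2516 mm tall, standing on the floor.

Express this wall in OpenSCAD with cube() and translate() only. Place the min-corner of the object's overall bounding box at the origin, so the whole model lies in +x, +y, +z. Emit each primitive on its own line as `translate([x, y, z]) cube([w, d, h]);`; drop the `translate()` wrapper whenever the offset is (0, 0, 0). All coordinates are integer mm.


cube([3399, 190, 2516]);


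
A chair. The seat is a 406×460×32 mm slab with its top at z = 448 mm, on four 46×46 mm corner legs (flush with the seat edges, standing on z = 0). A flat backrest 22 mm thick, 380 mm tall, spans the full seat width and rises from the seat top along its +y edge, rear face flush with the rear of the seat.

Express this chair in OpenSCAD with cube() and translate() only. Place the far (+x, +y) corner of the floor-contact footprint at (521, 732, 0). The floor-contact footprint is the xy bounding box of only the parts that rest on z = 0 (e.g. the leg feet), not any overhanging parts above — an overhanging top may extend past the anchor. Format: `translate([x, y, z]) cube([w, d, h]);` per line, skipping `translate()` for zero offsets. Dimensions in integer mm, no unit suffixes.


translate([115, 272, 416]) cube([406, 460, 32]);
translate([115, 272, 0]) cube([46, 46, 416]);
translate([475, 272, 0]) cube([46, 46, 416]);
translate([115, 686, 0]) cube([46, 46, 416]);
translate([475, 686, 0]) cube([46, 46, 416]);
translate([115, 710, 448]) cube([406, 22, 380]);


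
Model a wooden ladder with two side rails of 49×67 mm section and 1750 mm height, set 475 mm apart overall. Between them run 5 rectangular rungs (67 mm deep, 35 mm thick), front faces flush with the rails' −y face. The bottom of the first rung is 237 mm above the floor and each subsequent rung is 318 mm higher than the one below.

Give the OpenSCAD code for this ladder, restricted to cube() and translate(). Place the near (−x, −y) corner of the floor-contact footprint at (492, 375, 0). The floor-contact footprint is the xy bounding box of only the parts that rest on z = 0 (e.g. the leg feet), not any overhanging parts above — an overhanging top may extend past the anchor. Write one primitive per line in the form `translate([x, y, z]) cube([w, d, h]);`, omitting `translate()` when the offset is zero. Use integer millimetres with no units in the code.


translate([492, 375, 0]) cube([49, 67, 1750]);
translate([918, 375, 0]) cube([49, 67, 1750]);
translate([541, 375, 237]) cube([377, 67, 35]);
translate([541, 375, 555]) cube([377, 67, 35]);
translate([541, 375, 873]) cube([377, 67, 35]);
translate([541, 375, 1191]) cube([377, 67, 35]);
translate([541, 375, 1509]) cube([377, 67, 35]);


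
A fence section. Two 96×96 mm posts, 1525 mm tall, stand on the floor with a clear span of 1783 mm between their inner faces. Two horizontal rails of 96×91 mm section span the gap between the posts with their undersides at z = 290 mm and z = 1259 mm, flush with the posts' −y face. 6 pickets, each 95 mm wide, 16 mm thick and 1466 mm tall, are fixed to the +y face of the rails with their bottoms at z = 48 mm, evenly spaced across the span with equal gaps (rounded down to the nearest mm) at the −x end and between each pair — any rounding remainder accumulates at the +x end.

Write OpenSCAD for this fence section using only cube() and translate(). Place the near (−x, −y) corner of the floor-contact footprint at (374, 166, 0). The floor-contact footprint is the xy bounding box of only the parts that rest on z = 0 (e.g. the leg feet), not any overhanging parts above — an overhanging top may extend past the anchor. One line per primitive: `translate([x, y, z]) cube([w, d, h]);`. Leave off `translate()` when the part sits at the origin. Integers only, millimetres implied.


translate([374, 166, 0]) cube([96, 96, 1525]);
translate([2253, 166, 0]) cube([96, 96, 1525]);
translate([470, 166, 290]) cube([1783, 96, 91]);
translate([470, 166, 1259]) cube([1783, 96, 91]);
translate([643, 262, 48]) cube([95, 16, 1466]);
translate([911, 262, 48]) cube([95, 16, 1466]);
translate([1179, 262, 48]) cube([95, 16, 1466]);
translate([1447, 262, 48]) cube([95, 16, 1466]);
translate([1715, 262, 48]) cube([95, 16, 1466]);
translate([1983, 262, 48]) cube([95, 16, 1466]);


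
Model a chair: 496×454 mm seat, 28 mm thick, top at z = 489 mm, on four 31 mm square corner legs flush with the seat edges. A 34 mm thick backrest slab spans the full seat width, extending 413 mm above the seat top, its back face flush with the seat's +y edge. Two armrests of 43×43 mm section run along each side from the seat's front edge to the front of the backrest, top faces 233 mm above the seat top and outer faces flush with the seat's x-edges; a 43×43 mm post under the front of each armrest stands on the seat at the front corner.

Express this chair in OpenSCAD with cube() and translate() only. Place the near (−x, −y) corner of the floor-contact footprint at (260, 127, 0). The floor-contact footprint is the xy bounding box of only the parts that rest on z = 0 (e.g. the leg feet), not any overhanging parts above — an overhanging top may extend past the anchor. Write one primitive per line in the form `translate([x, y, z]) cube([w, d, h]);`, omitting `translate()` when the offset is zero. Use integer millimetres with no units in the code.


translate([260, 127, 461]) cube([496, 454, 28]);
translate([260, 127, 0]) cube([31, 31, 461]);
translate([725, 127, 0]) cube([31, 31, 461]);
translate([260, 550, 0]) cube([31, 31, 461]);
translate([725, 550, 0]) cube([31, 31, 461]);
translate([260, 547, 489]) cube([496, 34, 413]);
translate([260, 127, 679]) cube([43, 420, 43]);
translate([713, 127, 679]) cube([43, 420, 43]);
translate([260, 127, 489]) cube([43, 43, 190]);
translate([713, 127, 489]) cube([43, 43, 190]);


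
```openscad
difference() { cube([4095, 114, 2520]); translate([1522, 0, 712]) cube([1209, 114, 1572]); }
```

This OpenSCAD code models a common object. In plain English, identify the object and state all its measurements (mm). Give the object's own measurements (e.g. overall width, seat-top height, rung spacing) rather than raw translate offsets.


A wall 4095 mm long (x), 114 mm thick (y), 2520 mm tall, with a rectangular window opening cut through it. The opening is 1209 mm wide and 1572 mm tall; its sill is at z = 712 mm and its near (−x) edge is 1522 mm from the wall's −x end. The opening passes through the full wall thickness.


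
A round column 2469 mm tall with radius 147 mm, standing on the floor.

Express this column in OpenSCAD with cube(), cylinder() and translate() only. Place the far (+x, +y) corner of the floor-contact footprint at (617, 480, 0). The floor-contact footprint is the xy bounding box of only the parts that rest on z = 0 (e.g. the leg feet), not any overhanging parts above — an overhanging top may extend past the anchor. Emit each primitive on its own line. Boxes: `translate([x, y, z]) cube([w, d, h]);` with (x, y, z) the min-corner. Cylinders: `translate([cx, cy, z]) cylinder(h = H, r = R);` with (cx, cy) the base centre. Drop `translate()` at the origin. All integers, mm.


translate([470, 333, 0]) cylinder(h = 2469, r = 147);


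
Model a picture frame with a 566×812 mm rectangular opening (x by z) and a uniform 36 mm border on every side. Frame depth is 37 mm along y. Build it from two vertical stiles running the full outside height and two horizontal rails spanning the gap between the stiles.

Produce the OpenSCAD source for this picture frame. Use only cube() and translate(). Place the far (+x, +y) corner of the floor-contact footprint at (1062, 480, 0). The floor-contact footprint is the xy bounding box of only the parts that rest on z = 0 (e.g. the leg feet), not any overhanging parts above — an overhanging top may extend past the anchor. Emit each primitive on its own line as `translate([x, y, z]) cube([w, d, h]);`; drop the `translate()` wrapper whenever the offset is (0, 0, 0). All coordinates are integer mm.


translate([424, 443, 0]) cube([36, 37, 884]);
translate([1026, 443, 0]) cube([36, 37, 884]);
translate([460, 443, 0]) cube([566, 37, 36]);
translate([460, 443, 848]) cube([566, 37, 36]);


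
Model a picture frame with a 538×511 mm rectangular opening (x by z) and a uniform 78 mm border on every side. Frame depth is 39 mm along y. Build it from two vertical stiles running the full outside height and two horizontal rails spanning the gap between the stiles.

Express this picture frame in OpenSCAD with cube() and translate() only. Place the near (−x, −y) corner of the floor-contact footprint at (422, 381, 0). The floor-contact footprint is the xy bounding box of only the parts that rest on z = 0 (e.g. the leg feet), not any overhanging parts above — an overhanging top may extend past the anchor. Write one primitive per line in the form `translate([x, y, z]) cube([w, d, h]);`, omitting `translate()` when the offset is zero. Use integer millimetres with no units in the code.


translate([422, 381, 0]) cube([78, 39, 667]);
translate([1038, 381, 0]) cube([78, 39, 667]);
translate([500, 381, 0]) cube([538, 39, 78]);
translate([500, 381, 589]) cube([538, 39, 78]);


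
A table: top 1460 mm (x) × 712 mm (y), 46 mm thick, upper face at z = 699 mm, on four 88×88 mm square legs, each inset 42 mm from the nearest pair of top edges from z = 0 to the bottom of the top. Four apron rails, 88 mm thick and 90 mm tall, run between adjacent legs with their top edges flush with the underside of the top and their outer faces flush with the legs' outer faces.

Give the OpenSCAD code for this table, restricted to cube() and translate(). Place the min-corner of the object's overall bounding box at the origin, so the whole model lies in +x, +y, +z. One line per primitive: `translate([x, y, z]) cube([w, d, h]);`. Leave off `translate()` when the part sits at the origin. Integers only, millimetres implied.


translate([0, 0, 653]) cube([1460, 712, 46]);
translate([42, 42, 0]) cube([88, 88, 653]);
translate([1330, 42, 0]) cube([88, 88, 653]);
translate([42, 582, 0]) cube([88, 88, 653]);
translate([1330, 582, 0]) cube([88, 88, 653]);
translate([130, 42, 563]) cube([1200, 88, 90]);
translate([130, 582, 563]) cube([1200, 88, 90]);
translate([42, 130, 563]) cube([88, 452, 90]);
translate([1330, 130, 563]) cube([88, 452, 90]);


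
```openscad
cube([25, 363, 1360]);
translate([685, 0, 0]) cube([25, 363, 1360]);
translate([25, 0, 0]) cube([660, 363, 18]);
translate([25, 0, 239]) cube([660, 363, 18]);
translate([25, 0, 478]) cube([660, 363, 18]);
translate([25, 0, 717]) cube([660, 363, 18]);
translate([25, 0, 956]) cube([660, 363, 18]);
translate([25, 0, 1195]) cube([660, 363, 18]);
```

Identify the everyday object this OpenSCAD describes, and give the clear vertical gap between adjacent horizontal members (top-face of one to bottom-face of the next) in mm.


A bookshelf. The clear shelf gap is 221 mm.

Two tall side panels with 6 horizontal boards between them — a bookshelf. The first two shelf undersides are at z = 0 and z = 239; with shelf thickness 18, the clear gap is 239 − 0 − 18 = 221 mm.


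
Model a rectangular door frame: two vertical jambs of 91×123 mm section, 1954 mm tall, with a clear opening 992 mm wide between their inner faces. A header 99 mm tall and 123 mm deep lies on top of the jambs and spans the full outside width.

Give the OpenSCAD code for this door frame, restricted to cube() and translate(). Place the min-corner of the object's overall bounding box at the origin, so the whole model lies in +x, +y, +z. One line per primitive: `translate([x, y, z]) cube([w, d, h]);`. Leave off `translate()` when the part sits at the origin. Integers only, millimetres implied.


cube([91, 123, 1954]);
translate([1083, 0, 0]) cube([91, 123, 1954]);
translate([0, 0, 1954]) cube([1174, 123, 99]);


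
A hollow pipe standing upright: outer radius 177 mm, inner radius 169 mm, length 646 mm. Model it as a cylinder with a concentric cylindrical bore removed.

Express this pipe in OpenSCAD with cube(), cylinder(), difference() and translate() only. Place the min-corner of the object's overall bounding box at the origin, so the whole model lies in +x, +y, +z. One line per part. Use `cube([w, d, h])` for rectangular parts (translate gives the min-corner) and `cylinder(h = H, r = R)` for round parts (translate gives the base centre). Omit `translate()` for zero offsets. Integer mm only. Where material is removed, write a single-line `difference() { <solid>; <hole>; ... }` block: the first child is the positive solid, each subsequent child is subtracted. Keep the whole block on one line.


difference() { translate([177, 177, 0]) cylinder(h = 646, r = 177); translate([177, 177, 0]) cylinder(h = 646, r = 169); }


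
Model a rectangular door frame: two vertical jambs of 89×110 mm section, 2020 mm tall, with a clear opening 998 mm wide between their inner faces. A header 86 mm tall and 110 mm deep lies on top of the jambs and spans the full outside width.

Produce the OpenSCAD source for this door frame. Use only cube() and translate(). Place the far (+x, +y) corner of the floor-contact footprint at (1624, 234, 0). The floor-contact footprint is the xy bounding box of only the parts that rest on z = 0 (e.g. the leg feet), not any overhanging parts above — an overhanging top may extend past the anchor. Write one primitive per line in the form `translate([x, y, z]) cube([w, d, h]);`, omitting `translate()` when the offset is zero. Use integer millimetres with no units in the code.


translate([448, 124, 0]) cube([89, 110, 2020]);
translate([1535, 124, 0]) cube([89, 110, 2020]);
translate([448, 124, 2020]) cube([1176, 110, 86]);


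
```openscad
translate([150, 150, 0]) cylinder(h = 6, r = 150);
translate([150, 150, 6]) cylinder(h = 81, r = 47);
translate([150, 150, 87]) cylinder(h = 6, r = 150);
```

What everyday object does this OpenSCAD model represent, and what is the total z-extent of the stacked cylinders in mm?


A spool. The overall height is 93 mm.

Three coaxial cylinders, large–small–large — a spool. Two 6 mm flanges and a 81 mm core give 6 + 81 + 6 = 93 mm.


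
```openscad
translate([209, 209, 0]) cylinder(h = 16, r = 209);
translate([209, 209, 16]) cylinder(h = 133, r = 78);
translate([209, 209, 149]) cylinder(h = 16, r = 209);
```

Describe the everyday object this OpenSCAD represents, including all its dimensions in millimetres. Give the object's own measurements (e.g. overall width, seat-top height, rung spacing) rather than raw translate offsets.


A spool: two coaxial disc flanges of radius 209 mm and thickness 16 mm, joined by a core cylinder of radius 78 mm and height 133 mm. The lower flange rests on z = 0 and the three cylinders share a vertical axis.


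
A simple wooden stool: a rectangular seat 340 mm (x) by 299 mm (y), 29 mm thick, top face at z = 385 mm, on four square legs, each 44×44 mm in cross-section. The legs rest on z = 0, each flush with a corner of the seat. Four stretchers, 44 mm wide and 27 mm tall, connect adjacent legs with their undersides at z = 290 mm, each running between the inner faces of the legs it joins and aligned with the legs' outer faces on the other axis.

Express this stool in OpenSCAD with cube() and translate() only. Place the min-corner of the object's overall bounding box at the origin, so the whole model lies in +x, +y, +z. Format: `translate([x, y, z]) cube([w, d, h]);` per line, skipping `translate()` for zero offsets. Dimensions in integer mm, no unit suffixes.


translate([0, 0, 356]) cube([340, 299, 29]);
cube([44, 44, 356]);
translate([296, 0, 0]) cube([44, 44, 356]);
translate([0, 255, 0]) cube([44, 44, 356]);
translate([296, 255, 0]) cube([44, 44, 356]);
translate([44, 0, 290]) cube([252, 44, 27]);
translate([44, 255, 290]) cube([252, 44, 27]);
translate([0, 44, 290]) cube([44, 211, 27]);
translate([296, 44, 290]) cube([44, 211, 27]);


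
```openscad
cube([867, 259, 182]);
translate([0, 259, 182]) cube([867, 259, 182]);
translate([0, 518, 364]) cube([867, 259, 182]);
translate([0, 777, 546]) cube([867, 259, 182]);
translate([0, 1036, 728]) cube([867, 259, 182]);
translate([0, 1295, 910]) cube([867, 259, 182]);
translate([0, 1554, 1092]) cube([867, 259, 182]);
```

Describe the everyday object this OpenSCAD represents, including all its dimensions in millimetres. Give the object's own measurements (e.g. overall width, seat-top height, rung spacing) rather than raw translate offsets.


A straight staircase of 7 solid steps. Each step is 867 mm wide (x), 259 mm deep (y, the going) and 182 mm tall (the rise). The first step rests on the floor; each subsequent step sits one going further in +y and one rise higher in +z, directly behind and above the previous step with no overlap.


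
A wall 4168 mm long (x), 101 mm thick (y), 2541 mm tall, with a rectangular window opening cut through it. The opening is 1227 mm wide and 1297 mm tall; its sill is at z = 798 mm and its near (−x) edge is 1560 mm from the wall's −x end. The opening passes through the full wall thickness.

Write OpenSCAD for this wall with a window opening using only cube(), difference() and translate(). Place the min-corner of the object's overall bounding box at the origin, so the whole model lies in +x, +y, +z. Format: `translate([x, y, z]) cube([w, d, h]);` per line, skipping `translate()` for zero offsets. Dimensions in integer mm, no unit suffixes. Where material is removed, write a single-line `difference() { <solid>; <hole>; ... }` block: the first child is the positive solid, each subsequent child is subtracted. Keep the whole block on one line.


difference() { cube([4168, 101, 2541]); translate([1560, 0, 798]) cube([1227, 101, 1297]); }


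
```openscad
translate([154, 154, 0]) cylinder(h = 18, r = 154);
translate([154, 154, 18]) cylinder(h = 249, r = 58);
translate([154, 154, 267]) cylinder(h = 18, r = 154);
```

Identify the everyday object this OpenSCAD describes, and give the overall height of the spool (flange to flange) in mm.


A spool. The overall height is 285 mm.

Three coaxial cylinders, large–small–large — a spool. Two 18 mm flanges and a 249 mm core give 18 + 249 + 18 = 285 mm.


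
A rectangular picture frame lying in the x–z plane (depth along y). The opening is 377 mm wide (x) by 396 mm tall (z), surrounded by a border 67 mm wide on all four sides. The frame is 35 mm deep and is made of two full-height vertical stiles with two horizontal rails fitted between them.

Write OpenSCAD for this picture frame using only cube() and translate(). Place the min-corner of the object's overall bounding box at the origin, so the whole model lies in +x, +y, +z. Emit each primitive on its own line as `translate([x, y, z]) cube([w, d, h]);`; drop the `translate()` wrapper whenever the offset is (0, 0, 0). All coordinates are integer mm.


cube([67, 35, 530]);
translate([444, 0, 0]) cube([67, 35, 530]);
translate([67, 0, 0]) cube([377, 35, 67]);
translate([67, 0, 463]) cube([377, 35, 67]);


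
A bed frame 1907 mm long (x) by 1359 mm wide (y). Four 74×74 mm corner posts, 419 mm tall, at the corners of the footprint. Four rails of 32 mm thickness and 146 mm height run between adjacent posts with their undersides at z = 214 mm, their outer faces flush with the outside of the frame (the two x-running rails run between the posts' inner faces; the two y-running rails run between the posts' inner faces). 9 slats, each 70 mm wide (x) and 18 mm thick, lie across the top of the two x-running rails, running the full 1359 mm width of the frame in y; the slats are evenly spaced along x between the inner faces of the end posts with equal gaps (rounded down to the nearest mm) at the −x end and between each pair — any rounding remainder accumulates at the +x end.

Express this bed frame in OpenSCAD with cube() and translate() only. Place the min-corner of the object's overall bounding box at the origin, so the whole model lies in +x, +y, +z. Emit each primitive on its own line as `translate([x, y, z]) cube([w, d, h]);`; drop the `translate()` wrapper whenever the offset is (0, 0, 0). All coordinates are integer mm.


// slat z = rail_z + rail_h = 214 + 146 = 360
// slat gap = ⌊(1759 − 9·70) / 10⌋ = 112
cube([74, 74, 419]);
translate([0, 1285, 0]) cube([74, 74, 419]);
translate([1833, 0, 0]) cube([74, 74, 419]);
translate([1833, 1285, 0]) cube([74, 74, 419]);
translate([74, 0, 214]) cube([1759, 32, 146]);
translate([74, 1327, 214]) cube([1759, 32, 146]);
translate([0, 74, 214]) cube([32, 1211, 146]);
translate([1875, 74, 214]) cube([32, 1211, 146]);
translate([186, 0, 360]) cube([70, 1359, 18]);
translate([368, 0, 360]) cube([70, 1359, 18]);
translate([550, 0, 360]) cube([70, 1359, 18]);
translate([732, 0, 360]) cube([70, 1359, 18]);
translate([914, 0, 360]) cube([70, 1359, 18]);
translate([1096, 0, 360]) cube([70, 1359, 18]);
translate([1278, 0, 360]) cube([70, 1359, 18]);
translate([1460, 0, 360]) cube([70, 1359, 18]);
translate([1642, 0, 360]) cube([70, 1359, 18]);


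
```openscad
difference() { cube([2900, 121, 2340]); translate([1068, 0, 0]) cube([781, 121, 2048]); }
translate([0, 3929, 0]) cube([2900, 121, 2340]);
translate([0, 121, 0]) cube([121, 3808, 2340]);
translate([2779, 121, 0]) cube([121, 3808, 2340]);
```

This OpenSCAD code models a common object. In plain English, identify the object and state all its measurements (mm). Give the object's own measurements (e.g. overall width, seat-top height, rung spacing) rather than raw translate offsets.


A single room: four walls, each 2340 mm tall and 121 mm thick, enclosing an outside footprint 2900×4050 mm (x × y), no floor or roof. The front and back walls (−y and +y sides) run the full x-width; the side walls fit between their inner faces. A door opening 781 mm wide and 2048 mm tall is cut through the front wall from the floor up, its −x edge 1068 mm from the wall's −x end.


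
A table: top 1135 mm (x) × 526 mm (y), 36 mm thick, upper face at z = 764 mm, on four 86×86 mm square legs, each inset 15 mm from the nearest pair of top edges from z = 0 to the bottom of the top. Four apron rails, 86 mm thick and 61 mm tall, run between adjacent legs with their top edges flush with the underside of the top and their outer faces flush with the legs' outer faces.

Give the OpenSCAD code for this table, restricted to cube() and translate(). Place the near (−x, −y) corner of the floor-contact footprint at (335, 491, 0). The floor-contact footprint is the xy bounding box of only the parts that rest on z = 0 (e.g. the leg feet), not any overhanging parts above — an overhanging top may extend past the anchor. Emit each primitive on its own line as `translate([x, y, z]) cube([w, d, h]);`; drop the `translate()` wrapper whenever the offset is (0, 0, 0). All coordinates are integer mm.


translate([320, 476, 728]) cube([1135, 526, 36]);
translate([335, 491, 0]) cube([86, 86, 728]);
translate([1354, 491, 0]) cube([86, 86, 728]);
translate([335, 901, 0]) cube([86, 86, 728]);
translate([1354, 901, 0]) cube([86, 86, 728]);
translate([421, 491, 667]) cube([933, 86, 61]);
translate([421, 901, 667]) cube([933, 86, 61]);
translate([335, 577, 667]) cube([86, 324, 61]);
translate([1354, 577, 667]) cube([86, 324, 61]);


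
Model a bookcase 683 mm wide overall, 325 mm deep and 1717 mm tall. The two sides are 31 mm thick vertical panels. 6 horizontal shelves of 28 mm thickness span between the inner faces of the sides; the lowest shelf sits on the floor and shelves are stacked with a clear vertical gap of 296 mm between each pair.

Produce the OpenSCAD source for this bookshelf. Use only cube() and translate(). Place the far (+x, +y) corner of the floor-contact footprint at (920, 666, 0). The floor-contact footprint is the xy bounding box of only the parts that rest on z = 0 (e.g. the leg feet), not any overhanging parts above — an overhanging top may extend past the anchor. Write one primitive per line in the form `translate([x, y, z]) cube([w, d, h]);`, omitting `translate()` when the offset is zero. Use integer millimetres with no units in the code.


translate([237, 341, 0]) cube([31, 325, 1717]);
translate([889, 341, 0]) cube([31, 325, 1717]);
translate([268, 341, 0]) cube([621, 325, 28]);
translate([268, 341, 324]) cube([621, 325, 28]);
translate([268, 341, 648]) cube([621, 325, 28]);
translate([268, 341, 972]) cube([621, 325, 28]);
translate([268, 341, 1296]) cube([621, 325, 28]);
translate([268, 341, 1620]) cube([621, 325, 28]);


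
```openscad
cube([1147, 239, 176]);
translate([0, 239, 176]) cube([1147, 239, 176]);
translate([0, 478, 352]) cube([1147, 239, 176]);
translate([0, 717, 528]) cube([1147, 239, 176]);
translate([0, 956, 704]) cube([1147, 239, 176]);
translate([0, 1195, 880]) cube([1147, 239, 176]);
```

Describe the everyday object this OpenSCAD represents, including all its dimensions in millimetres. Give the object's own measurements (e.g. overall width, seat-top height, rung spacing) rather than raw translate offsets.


A straight staircase of 6 solid steps. Each step is 1147 mm wide (x), 239 mm deep (y, the going) and 176 mm tall (the rise). The first step rests on the floor; each subsequent step sits one going further in +y and one rise higher in +z, directly behind and above the previous step with no overlap.


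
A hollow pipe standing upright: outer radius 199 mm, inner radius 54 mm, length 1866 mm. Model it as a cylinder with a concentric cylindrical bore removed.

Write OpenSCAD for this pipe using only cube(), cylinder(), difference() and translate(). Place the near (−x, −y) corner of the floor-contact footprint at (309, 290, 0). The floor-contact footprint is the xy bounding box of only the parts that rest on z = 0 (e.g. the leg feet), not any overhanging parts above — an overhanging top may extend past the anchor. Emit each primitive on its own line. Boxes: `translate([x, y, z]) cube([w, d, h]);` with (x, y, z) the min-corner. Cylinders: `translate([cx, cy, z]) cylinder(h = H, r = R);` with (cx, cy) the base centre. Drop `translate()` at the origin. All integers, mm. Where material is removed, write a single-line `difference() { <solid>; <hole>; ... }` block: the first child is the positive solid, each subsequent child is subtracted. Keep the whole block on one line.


difference() { translate([508, 489, 0]) cylinder(h = 1866, r = 199); translate([508, 489, 0]) cylinder(h = 1866, r = 54); }


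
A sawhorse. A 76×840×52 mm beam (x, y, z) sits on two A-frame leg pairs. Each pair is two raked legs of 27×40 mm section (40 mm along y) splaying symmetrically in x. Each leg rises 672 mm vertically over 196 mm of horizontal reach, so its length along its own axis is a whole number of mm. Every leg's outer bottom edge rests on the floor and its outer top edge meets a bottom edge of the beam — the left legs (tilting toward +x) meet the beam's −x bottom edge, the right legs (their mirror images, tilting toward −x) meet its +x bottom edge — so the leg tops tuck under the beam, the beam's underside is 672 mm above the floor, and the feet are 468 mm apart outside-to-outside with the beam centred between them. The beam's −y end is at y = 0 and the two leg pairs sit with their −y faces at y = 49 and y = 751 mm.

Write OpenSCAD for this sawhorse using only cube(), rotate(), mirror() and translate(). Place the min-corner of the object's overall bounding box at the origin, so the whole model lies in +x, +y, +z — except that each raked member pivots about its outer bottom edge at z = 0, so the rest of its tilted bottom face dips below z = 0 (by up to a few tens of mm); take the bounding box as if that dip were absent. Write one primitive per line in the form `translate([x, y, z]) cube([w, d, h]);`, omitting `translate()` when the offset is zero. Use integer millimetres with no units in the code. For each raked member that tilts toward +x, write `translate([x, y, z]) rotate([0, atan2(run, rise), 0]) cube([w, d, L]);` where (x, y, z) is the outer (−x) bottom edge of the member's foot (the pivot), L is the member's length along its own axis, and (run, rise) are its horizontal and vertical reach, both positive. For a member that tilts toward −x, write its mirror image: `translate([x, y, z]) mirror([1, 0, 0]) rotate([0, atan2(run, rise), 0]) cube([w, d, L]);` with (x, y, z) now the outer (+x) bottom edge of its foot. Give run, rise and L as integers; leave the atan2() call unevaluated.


translate([196, 0, 672]) cube([76, 840, 52]);
translate([0, 49, 0]) rotate([0, atan2(196, 672), 0]) cube([27, 40, 700]);
translate([468, 49, 0]) mirror([1, 0, 0]) rotate([0, atan2(196, 672), 0]) cube([27, 40, 700]);
translate([0, 751, 0]) rotate([0, atan2(196, 672), 0]) cube([27, 40, 700]);
translate([468, 751, 0]) mirror([1, 0, 0]) rotate([0, atan2(196, 672), 0]) cube([27, 40, 700]);


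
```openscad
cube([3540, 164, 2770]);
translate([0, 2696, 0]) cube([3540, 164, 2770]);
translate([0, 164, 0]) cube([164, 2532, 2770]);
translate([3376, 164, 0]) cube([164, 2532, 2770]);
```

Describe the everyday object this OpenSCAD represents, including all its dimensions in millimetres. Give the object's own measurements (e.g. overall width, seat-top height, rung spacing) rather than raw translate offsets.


The wall frame of a small rectangular building: four walls, each 2770 mm tall and 164 mm thick, enclosing a footprint 3540 mm (x) by 2860 mm (y) outside-to-outside, with no floor or roof. The front and back walls (the −y and +y sides) span the full width; the two side walls fit between them.


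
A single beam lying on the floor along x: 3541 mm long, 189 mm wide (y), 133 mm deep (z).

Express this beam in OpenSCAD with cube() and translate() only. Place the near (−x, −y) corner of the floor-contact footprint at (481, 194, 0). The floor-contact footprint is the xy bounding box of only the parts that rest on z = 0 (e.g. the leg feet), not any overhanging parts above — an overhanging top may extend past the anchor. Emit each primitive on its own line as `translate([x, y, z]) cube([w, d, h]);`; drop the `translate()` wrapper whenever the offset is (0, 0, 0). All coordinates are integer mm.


translate([481, 194, 0]) cube([3541, 189, 133]);


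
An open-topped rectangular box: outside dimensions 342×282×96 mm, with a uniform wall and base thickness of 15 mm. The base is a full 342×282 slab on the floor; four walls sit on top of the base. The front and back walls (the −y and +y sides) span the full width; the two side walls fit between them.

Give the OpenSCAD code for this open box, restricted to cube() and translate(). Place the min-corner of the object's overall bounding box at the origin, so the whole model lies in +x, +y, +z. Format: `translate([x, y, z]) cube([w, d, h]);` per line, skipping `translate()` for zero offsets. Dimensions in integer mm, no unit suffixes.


cube([342, 282, 15]);
translate([0, 0, 15]) cube([342, 15, 81]);
translate([0, 267, 15]) cube([342, 15, 81]);
translate([0, 15, 15]) cube([15, 252, 81]);
translate([327, 15, 15]) cube([15, 252, 81]);


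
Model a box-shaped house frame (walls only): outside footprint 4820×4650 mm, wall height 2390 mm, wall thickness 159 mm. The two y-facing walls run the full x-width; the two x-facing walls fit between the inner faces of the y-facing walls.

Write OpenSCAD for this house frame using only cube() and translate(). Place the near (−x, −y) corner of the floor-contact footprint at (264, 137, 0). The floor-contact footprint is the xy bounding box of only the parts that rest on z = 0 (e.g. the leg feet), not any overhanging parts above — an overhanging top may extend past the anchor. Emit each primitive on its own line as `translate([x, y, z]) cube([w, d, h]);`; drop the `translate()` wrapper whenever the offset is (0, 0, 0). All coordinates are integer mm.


translate([264, 137, 0]) cube([4820, 159, 2390]);
translate([264, 4628, 0]) cube([4820, 159, 2390]);
translate([264, 296, 0]) cube([159, 4332, 2390]);
translate([4925, 296, 0]) cube([159, 4332, 2390]);


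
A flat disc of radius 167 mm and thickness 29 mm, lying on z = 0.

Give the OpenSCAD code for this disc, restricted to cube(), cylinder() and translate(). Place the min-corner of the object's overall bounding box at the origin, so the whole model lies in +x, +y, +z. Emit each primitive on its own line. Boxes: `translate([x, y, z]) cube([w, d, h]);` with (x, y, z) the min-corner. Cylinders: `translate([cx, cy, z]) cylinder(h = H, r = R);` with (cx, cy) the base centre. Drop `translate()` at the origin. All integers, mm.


translate([167, 167, 0]) cylinder(h = 29, r = 167);


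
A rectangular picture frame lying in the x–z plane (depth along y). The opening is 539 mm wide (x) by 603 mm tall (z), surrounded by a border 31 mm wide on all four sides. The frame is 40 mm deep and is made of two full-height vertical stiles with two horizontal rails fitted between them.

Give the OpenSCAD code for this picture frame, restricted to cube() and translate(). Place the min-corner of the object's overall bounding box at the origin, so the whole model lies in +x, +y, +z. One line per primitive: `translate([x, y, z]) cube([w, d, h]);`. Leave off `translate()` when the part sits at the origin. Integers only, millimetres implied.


cube([31, 40, 665]);
translate([570, 0, 0]) cube([31, 40, 665]);
translate([31, 0, 0]) cube([539, 40, 31]);
translate([31, 0, 634]) cube([539, 40, 31]);


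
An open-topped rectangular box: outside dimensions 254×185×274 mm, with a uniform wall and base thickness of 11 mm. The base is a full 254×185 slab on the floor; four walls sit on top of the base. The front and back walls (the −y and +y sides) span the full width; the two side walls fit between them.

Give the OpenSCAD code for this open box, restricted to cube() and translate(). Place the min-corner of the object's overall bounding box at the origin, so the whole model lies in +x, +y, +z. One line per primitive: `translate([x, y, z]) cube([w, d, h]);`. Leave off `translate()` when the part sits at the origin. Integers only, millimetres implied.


cube([254, 185, 11]);
translate([0, 0, 11]) cube([254, 11, 263]);
translate([0, 174, 11]) cube([254, 11, 263]);
translate([0, 11, 11]) cube([11, 163, 263]);
translate([243, 11, 11]) cube([11, 163, 263]);


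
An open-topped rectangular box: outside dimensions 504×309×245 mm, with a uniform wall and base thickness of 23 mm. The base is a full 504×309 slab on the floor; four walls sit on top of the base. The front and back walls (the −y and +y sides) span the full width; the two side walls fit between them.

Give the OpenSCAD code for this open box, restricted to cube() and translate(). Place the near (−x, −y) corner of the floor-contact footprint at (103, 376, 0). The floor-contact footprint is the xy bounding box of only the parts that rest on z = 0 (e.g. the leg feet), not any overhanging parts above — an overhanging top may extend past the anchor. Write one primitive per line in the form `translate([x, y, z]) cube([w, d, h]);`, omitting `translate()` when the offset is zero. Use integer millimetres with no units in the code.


translate([103, 376, 0]) cube([504, 309, 23]);
translate([103, 376, 23]) cube([504, 23, 222]);
translate([103, 662, 23]) cube([504, 23, 222]);
translate([103, 399, 23]) cube([23, 263, 222]);
translate([584, 399, 23]) cube([23, 263, 222]);


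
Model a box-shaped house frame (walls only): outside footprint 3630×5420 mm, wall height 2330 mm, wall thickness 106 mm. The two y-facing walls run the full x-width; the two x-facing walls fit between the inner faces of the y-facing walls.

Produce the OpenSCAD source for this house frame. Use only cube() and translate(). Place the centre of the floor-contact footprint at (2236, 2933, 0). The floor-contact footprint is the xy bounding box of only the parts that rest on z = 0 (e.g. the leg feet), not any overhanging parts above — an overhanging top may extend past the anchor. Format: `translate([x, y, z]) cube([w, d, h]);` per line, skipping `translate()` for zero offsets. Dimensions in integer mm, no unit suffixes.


translate([421, 223, 0]) cube([3630, 106, 2330]);
translate([421, 5537, 0]) cube([3630, 106, 2330]);
translate([421, 329, 0]) cube([106, 5208, 2330]);
translate([3945, 329, 0]) cube([106, 5208, 2330]);


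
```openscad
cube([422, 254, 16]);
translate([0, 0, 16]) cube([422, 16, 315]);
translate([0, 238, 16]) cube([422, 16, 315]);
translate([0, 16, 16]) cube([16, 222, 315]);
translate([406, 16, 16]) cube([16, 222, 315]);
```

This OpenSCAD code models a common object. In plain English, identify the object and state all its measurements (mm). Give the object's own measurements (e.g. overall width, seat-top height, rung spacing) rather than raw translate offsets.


An open-topped rectangular box: outside dimensions 422×254×331 mm, with a uniform wall and base thickness of 16 mm. The base is a full 422×254 slab on the floor; four walls sit on top of the base. The front and back walls (the −y and +y sides) span the full width; the two side walls fit between them.


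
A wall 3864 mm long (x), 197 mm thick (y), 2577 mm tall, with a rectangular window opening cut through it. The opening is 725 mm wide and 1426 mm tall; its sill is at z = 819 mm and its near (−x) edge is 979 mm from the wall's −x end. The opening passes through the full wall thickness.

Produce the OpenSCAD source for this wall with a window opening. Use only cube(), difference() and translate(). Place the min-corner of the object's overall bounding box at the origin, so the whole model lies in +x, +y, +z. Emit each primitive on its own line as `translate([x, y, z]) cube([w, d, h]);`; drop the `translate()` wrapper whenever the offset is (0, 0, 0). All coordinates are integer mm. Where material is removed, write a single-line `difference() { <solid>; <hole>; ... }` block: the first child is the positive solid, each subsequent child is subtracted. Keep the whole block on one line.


difference() { cube([3864, 197, 2577]); translate([979, 0, 819]) cube([725, 197, 1426]); }


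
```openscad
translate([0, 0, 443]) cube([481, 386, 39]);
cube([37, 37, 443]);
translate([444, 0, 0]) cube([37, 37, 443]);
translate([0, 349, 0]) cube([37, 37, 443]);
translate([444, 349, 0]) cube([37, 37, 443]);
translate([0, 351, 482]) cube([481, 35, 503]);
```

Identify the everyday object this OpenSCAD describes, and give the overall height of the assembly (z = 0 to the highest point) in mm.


A chair. The overall height is 985 mm.

A slab on four corner posts with a tall panel at the back — a chair. The seat slab sits at z = 443 with thickness 39, and the 503 mm backrest starts at the seat top, so the overall height is 443 + 39 + 503 = 985 mm.


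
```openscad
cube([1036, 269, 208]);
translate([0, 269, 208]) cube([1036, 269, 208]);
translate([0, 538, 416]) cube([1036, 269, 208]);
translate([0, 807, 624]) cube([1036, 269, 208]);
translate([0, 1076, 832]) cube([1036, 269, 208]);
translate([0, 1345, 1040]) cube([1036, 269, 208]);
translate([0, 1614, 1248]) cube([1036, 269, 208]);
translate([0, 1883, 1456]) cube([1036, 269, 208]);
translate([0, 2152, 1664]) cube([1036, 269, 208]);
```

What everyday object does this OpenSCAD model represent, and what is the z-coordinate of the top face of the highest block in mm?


A staircase. The total rise is 1872 mm.

9 identical blocks, each offset up and back from the previous — a staircase. Each step is 208 mm tall and there are 9 of them, so the total rise is 9 × 208 = 1872 mm.


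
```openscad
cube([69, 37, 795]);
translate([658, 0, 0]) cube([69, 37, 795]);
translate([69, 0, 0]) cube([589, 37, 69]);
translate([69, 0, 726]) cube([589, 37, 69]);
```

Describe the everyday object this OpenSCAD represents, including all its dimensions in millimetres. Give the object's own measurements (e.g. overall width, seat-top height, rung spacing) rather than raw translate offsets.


A rectangular picture frame lying in the x–z plane (depth along y). The opening is 589 mm wide (x) by 657 mm tall (z), surrounded by a border 69 mm wide on all four sides. The frame is 37 mm deep and is made of two full-height vertical stiles with two horizontal rails fitted between them.


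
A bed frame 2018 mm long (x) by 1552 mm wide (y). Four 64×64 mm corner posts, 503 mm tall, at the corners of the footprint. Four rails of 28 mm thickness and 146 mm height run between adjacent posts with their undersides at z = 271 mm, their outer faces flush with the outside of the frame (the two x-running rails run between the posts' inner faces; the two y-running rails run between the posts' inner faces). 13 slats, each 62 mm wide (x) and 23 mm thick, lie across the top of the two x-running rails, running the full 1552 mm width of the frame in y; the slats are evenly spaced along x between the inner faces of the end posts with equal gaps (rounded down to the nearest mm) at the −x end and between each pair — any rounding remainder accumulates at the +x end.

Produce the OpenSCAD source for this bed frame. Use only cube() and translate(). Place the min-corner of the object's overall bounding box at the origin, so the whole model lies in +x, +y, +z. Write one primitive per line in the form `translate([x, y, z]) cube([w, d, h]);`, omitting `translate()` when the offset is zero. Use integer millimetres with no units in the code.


cube([64, 64, 503]);
translate([0, 1488, 0]) cube([64, 64, 503]);
translate([1954, 0, 0]) cube([64, 64, 503]);
translate([1954, 1488, 0]) cube([64, 64, 503]);
translate([64, 0, 271]) cube([1890, 28, 146]);
translate([64, 1524, 271]) cube([1890, 28, 146]);
translate([0, 64, 271]) cube([28, 1424, 146]);
translate([1990, 64, 271]) cube([28, 1424, 146]);
translate([141, 0, 417]) cube([62, 1552, 23]);
translate([280, 0, 417]) cube([62, 1552, 23]);
translate([419, 0, 417]) cube([62, 1552, 23]);
translate([558, 0, 417]) cube([62, 1552, 23]);
translate([697, 0, 417]) cube([62, 1552, 23]);
translate([836, 0, 417]) cube([62, 1552, 23]);
translate([975, 0, 417]) cube([62, 1552, 23]);
translate([1114, 0, 417]) cube([62, 1552, 23]);
translate([1253, 0, 417]) cube([62, 1552, 23]);
translate([1392, 0, 417]) cube([62, 1552, 23]);
translate([1531, 0, 417]) cube([62, 1552, 23]);
translate([1670, 0, 417]) cube([62, 1552, 23]);
translate([1809, 0, 417]) cube([62, 1552, 23]);
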